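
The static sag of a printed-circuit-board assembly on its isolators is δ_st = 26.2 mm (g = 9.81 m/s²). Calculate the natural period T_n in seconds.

ω_n = √(g/δ_st) = √(9.81/0.0262) = √374.4 = 19.35 rad/s.
T_n = 2π/ω_n = 6.283/19.35 = 0.3247 s.

0.325 s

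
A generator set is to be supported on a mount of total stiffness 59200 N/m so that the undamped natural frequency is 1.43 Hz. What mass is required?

733 kg

ω_n = 2πf_n = 2π × 1.43 = 8.985 rad/s.
m = k/ω_n² = 59200/8.985² = 59200/80.73 = 733.3 kg.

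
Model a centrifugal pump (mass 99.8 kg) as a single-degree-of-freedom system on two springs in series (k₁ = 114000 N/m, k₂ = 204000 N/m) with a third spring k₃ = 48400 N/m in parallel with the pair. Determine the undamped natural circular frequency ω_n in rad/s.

Series pair: k_s = k₁k₂/(k₁+k₂) = (114000)(204000)/(114000 + 204000) = 73130 N/m. In parallel with k₃: k_eq = 73130 + 48400 = 121500 N/m.
ω_n = √(k_eq/m) = √(121500/99.8) = √1218 = 34.90 rad/s.

34.9 rad/s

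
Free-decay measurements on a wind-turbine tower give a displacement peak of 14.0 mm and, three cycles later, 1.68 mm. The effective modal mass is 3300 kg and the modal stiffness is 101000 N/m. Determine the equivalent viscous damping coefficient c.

4080 N·s/m

Logarithmic decrement δ = (1/n)·ln(x₀/x_n) = (1/3)·ln(14.0/1.68) = (1/3)·ln(8.333) = 0.7068.
ζ = δ/√(4π² + δ²) = 0.7068/√(39.48 + 0.500) = 0.7068/6.323 = 0.1118.
c = ζ · 2√(km) = 0.1118 × 2√(101000 × 3300) = 0.1118 × 36510 = 4081 N·s/m.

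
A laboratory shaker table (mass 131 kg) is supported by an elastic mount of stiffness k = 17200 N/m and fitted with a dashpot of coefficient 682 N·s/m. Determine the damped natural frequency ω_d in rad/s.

ω_n = √(k/m) = √(17200/131) = 11.46 rad/s.
Critical damping c_c = 2√(k·m) = 2√(17200 × 131) = 3002 N·s/m, so ζ = c/c_c = 682/3002 = 0.2272.
ω_d = ω_n√(1 − ζ²) = 11.46 × √(1 − 0.0516) = 11.16 rad/s.

11.2 rad/s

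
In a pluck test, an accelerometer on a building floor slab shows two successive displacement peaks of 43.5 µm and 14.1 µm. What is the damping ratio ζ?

0.176

Logarithmic decrement δ = (1/n)·ln(x₀/x_n) = (1/1)·ln(43.5/14.1) = (1/1)·ln(3.085) = 1.127.
ζ = δ/√(4π² + δ²) = 1.127/√(39.48 + 1.27) = 1.127/6.383 = 0.1765.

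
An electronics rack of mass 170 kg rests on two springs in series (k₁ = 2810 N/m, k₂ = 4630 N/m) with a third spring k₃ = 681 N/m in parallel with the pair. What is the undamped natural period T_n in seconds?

1.66 s

Series pair: k_s = k₁k₂/(k₁+k₂) = (2810)(4630)/(2810 + 4630) = 1749 N/m. In parallel with k₃: k_eq = 1749 + 681 = 2430 N/m.
ω_n = √(k_eq/m) = √(2430/170) = √14.29 = 3.781 rad/s.
T_n = 2π/ω_n = 6.283/3.781 = 1.662 s.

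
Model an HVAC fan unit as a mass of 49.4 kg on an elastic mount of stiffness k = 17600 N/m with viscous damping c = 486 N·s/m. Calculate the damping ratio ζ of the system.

ω_n = √(k/m) = √(17600/49.4) = 18.88 rad/s.
Critical damping c_c = 2√(k·m) = 2√(17600 × 49.4) = 1865 N·s/m, so ζ = c/c_c = 486/1865 = 0.2606.

0.261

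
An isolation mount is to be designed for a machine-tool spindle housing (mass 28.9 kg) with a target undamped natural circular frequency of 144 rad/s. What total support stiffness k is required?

599000 N/m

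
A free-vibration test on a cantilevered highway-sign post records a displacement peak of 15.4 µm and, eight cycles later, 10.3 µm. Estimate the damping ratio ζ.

0.00800

Logarithmic decrement δ = (1/n)·ln(x₀/x_n) = (1/8)·ln(15.4/10.3) = (1/8)·ln(1.495) = 0.05028.
ζ = δ/√(4π² + δ²) = 0.05028/√(39.48 + 0.00253) = 0.05028/6.283 = 0.008002.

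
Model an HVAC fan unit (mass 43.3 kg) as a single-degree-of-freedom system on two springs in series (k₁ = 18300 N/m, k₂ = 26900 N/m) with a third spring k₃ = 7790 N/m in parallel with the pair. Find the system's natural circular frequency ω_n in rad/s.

20.8 rad/s

Series pair: k_s = k₁k₂/(k₁+k₂) = (18300)(26900)/(18300 + 26900) = 10890 N/m. In parallel with k₃: k_eq = 10890 + 7790 = 18680 N/m.
ω_n = √(k_eq/m) = √(18680/43.3) = √431.4 = 20.77 rad/s.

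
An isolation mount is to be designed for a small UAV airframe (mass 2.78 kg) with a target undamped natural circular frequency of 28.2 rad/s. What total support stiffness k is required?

k = m·ω_n² = 2.78 × 28.20² = 2.78 × 795.2 = 2211 N/m.

2210 N/m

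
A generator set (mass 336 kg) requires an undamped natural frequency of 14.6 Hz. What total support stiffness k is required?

2830000 N/m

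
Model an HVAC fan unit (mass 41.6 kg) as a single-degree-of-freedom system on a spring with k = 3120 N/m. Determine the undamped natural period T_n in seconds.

ω_n = √(k/m) = √(3120/41.6) = √75.00 = 8.660 rad/s.
T_n = 2π/ω_n = 6.283/8.660 = 0.7255 s.

0.726 s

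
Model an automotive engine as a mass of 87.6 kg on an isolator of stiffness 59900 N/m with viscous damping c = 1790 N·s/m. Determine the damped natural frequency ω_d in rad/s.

ω_n = √(k/m) = √(59900/87.6) = 26.15 rad/s.
Critical damping c_c = 2√(k·m) = 2√(59900 × 87.6) = 4581 N·s/m, so ζ = c/c_c = 1790/4581 = 0.3907.
ω_d = ω_n√(1 − ζ²) = 26.15 × √(1 − 0.153) = 24.07 rad/s.

24.1 rad/s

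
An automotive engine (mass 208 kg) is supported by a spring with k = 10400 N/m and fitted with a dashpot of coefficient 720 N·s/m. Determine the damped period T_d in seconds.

0.916 s

ω_n = √(k/m) = √(10400/208) = 7.071 rad/s.
Critical damping c_c = 2√(k·m) = 2√(10400 × 208) = 2942 N·s/m, so ζ = c/c_c = 720/2942 = 0.2448.
ω_d = ω_n√(1 − ζ²) = 7.071 × √(1 − 0.0599) = 6.856 rad/s.
T_d = 2π/ω_d = 0.9165 s.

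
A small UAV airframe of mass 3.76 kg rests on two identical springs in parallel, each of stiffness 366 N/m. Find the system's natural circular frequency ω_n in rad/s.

Parallel springs add: k_eq = 2 × 366 = 732.0 N/m.
ω_n = √(k_eq/m) = √(732.0/3.76) = √194.7 = 13.95 rad/s.

14.0 rad/s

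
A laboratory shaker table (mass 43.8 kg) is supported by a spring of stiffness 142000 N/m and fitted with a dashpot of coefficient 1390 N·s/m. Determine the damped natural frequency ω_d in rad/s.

54.7 rad/s

ω_n = √(k/m) = √(142000/43.8) = 56.94 rad/s.
Critical damping c_c = 2√(k·m) = 2√(142000 × 43.8) = 4988 N·s/m, so ζ = c/c_c = 1390/4988 = 0.2787.
ω_d = ω_n√(1 − ζ²) = 56.94 × √(1 − 0.0777) = 54.68 rad/s.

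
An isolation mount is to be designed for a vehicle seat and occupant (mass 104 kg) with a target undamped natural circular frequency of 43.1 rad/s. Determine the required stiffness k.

193000 N/m

k = m·ω_n² = 104 × 43.10² = 104 × 1858 = 193200 N/m.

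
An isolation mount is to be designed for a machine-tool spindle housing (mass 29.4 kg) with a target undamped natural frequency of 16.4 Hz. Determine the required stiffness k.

ω_n = 2πf_n = 2π × 16.4 = 103.0 rad/s.
k = m·ω_n² = 29.4 × 103.0² = 29.4 × 10620 = 312200 N/m.

312000 N/m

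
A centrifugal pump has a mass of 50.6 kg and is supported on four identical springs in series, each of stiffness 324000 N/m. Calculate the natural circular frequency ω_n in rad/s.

40.0 rad/s

Series springs: 1/k_eq = 4/324000, so k_eq = 324000/4 = 81000 N/m.
ω_n = √(k_eq/m) = √(81000/50.6) = √1601 = 40.01 rad/s.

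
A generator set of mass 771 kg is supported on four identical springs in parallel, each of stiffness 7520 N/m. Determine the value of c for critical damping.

9630 N·s/m

Parallel springs add: k_eq = 4 × 7520 = 30080 N/m.
c_c = 2√(k_eq·m) = 2√(30080 × 771) = 2 × 4816 = 9632 N·s/m.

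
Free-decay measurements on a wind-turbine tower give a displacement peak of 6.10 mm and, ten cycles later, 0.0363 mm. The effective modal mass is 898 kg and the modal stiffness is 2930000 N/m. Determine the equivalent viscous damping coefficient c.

Logarithmic decrement δ = (1/n)·ln(x₀/x_n) = (1/10)·ln(6.10/0.0363) = (1/10)·ln(168.0) = 0.5124.
ζ = δ/√(4π² + δ²) = 0.5124/√(39.48 + 0.263) = 0.5124/6.304 = 0.08128.
c = ζ · 2√(km) = 0.08128 × 2√(2930000 × 898) = 0.08128 × 102600 = 8339 N·s/m.

8340 N·s/m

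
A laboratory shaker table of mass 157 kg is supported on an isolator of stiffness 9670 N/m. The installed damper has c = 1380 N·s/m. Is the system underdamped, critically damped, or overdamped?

underdamped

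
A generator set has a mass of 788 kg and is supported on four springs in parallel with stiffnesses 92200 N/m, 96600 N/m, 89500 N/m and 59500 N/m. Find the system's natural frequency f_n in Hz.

3.30 Hz

Parallel springs add: k_eq = 92200 + 96600 + 89500 + 59500 = 337800 N/m.
ω_n = √(k_eq/m) = √(337800/788) = √428.7 = 20.70 rad/s.
f_n = ω_n/(2π) = 20.70/6.283 = 3.295 Hz.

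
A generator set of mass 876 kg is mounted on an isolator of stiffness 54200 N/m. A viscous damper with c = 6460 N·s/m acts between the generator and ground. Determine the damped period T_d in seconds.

0.904 s

ω_n = √(k/m) = √(54200/876) = 7.866 rad/s.
Critical damping c_c = 2√(k·m) = 2√(54200 × 876) = 13780 N·s/m, so ζ = c/c_c = 6460/13780 = 0.4688.
ω_d = ω_n√(1 − ζ²) = 7.866 × √(1 − 0.220) = 6.948 rad/s.
T_d = 2π/ω_d = 0.9043 s.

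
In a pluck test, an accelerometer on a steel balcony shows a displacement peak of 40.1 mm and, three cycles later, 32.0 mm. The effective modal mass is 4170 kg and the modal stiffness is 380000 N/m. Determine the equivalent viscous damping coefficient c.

953 N·s/m

Logarithmic decrement δ = (1/n)·ln(x₀/x_n) = (1/3)·ln(40.1/32.0) = (1/3)·ln(1.253) = 0.07521.
ζ = δ/√(4π² + δ²) = 0.07521/√(39.48 + 0.00566) = 0.07521/6.284 = 0.01197.
c = ζ · 2√(km) = 0.01197 × 2√(380000 × 4170) = 0.01197 × 79610 = 953.0 N·s/m.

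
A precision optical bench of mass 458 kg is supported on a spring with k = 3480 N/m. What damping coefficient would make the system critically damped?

2520 N·s/m

c_c = 2√(k·m) = 2√(3480 × 458) = 2 × 1262 = 2525 N·s/m.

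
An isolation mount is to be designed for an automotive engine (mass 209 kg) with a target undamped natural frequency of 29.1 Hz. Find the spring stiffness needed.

6990000 N/m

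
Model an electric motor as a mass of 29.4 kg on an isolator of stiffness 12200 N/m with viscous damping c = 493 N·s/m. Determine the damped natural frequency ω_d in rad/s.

ω_n = √(k/m) = √(12200/29.4) = 20.37 rad/s.
Critical damping c_c = 2√(k·m) = 2√(12200 × 29.4) = 1198 N·s/m, so ζ = c/c_c = 493/1198 = 0.4116.
ω_d = ω_n√(1 − ζ²) = 20.37 × √(1 − 0.169) = 18.57 rad/s.

18.6 rad/s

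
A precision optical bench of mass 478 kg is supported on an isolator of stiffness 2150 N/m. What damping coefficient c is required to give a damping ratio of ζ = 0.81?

1640 N·s/m

c_c = 2√(k·m) = 2√(2150 × 478) = 2028 N·s/m.
c = ζ·c_c = 0.81 × 2028 = 1642 N·s/m.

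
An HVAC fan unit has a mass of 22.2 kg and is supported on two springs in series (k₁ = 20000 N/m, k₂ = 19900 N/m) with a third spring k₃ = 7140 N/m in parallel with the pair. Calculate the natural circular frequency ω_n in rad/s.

27.8 rad/s

Series pair: k_s = k₁k₂/(k₁+k₂) = (20000)(19900)/(20000 + 19900) = 9975 N/m. In parallel with k₃: k_eq = 9975 + 7140 = 17110 N/m.
ω_n = √(k_eq/m) = √(17110/22.2) = √770.9 = 27.77 rad/s.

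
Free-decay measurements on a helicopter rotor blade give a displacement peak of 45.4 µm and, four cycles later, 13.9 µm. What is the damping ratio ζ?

0.0470

Logarithmic decrement δ = (1/n)·ln(x₀/x_n) = (1/4)·ln(45.4/13.9) = (1/4)·ln(3.266) = 0.2959.
ζ = δ/√(4π² + δ²) = 0.2959/√(39.48 + 0.0876) = 0.2959/6.290 = 0.04704.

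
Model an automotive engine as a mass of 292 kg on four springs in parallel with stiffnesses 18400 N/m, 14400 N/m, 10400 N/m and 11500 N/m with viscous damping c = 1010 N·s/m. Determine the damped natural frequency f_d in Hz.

2.16 Hz

Parallel springs add: k_eq = 18400 + 14400 + 10400 + 11500 = 54700 N/m.
ω_n = √(k_eq/m) = √(54700/292) = 13.69 rad/s.
Critical damping c_c = 2√(k_eq·m) = 2√(54700 × 292) = 7993 N·s/m, so ζ = c/c_c = 1010/7993 = 0.1264.
ω_d = ω_n√(1 − ζ²) = 13.69 × √(1 − 0.0160) = 13.58 rad/s.
f_d = ω_d/(2π) = 2.161 Hz.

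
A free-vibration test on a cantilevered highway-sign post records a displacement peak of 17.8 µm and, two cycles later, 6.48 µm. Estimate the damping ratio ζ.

0.0802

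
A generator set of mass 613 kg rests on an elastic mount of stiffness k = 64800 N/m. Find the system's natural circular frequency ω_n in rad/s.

10.3 rad/s

ω_n = √(k/m) = √(64800/613) = √105.7 = 10.28 rad/s.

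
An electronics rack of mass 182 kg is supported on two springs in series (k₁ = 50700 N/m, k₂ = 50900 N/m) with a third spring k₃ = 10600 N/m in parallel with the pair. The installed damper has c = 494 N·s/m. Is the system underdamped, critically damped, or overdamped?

underdamped

Series pair: k_s = k₁k₂/(k₁+k₂) = (50700)(50900)/(50700 + 50900) = 25400 N/m. In parallel with k₃: k_eq = 25400 + 10600 = 36000 N/m.
c_c = 2√(k_eq·m) = 5119 N·s/m; ζ = c/c_c = 494/5119 = 0.0965.
Since ζ < 1 the system is underdamped.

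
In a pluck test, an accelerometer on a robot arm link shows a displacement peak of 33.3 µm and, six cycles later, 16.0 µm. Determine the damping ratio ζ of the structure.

Logarithmic decrement δ = (1/n)·ln(x₀/x_n) = (1/6)·ln(33.3/16.0) = (1/6)·ln(2.081) = 0.1222.
ζ = δ/√(4π² + δ²) = 0.1222/√(39.48 + 0.0149) = 0.1222/6.284 = 0.01944.

0.0194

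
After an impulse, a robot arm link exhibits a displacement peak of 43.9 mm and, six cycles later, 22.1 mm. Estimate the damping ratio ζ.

0.0182

Logarithmic decrement δ = (1/n)·ln(x₀/x_n) = (1/6)·ln(43.9/22.1) = (1/6)·ln(1.986) = 0.1144.
ζ = δ/√(4π² + δ²) = 0.1144/√(39.48 + 0.0131) = 0.1144/6.284 = 0.01820.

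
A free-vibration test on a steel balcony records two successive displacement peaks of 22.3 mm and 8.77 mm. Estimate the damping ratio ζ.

0.147

Logarithmic decrement δ = (1/n)·ln(x₀/x_n) = (1/1)·ln(22.3/8.77) = (1/1)·ln(2.543) = 0.9332.
ζ = δ/√(4π² + δ²) = 0.9332/√(39.48 + 0.871) = 0.9332/6.352 = 0.1469.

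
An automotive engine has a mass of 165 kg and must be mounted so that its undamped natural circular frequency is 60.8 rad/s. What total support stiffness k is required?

610000 N/m

k = m·ω_n² = 165 × 60.80² = 165 × 3697 = 609900 N/m.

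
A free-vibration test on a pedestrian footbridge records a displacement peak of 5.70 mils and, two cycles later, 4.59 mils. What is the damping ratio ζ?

0.0172

Logarithmic decrement δ = (1/n)·ln(x₀/x_n) = (1/2)·ln(5.70/4.59) = (1/2)·ln(1.242) = 0.1083.
ζ = δ/√(4π² + δ²) = 0.1083/√(39.48 + 0.0117) = 0.1083/6.284 = 0.01723.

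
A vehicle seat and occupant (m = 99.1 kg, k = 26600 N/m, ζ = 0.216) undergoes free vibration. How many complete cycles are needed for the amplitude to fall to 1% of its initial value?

4 cycles

Logarithmic decrement δ = 2πζ/√(1 − ζ²) = 2π × 0.2160/√(1 − 0.0467) = 1.390.
x_n/x₀ = e^(−nδ) ≤ 0.01; take ln: n ≥ ln(1/0.01)/δ = 4.605/1.390 = 3.313.
So 4 complete cycles are required.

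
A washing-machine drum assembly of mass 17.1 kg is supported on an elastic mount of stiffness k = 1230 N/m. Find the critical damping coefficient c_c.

290 N·s/m

c_c = 2√(k·m) = 2√(1230 × 17.1) = 2 × 145.0 = 290.1 N·s/m.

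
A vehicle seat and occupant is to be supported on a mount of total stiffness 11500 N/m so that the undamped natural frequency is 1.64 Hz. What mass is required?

ω_n = 2πf_n = 2π × 1.64 = 10.30 rad/s.
m = k/ω_n² = 11500/10.30² = 11500/106.2 = 108.3 kg.

108 kg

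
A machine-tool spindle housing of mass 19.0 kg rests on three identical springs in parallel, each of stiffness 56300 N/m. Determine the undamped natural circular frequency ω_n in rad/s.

Parallel springs add: k_eq = 3 × 56300 = 168900 N/m.
ω_n = √(k_eq/m) = √(168900/19.0) = √8889 = 94.28 rad/s.

94.3 rad/s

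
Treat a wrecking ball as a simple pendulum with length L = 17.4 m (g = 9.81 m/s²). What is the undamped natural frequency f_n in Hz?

For a simple pendulum ω_n = √(g/L) = √(9.81/17.4) = √0.5638 = 0.7509 rad/s.
f_n = ω_n/(2π) = 0.7509/6.283 = 0.1195 Hz.

0.120 Hz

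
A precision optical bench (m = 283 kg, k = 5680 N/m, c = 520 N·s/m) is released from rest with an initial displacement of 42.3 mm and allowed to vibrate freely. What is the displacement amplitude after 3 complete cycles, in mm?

0.815 mm

ζ = c/(2√(km)) = 520/(2√(5680 × 283)) = 520/2536 = 0.2051.
Logarithmic decrement δ = 2πζ/√(1 − ζ²) = 2π × 0.2051/√(1 − 0.0421) = 1.316.
After n cycles, x_n/x₀ = e^(−nδ), so x_3 = 42.3 × e^(−3 × 1.316) = 42.3 × 0.01927 = 0.8149 mm.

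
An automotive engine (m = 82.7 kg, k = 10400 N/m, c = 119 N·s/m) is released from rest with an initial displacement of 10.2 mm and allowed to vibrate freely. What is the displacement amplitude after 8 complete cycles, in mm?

0.403 mm

ζ = c/(2√(km)) = 119/(2√(10400 × 82.7)) = 119/1855 = 0.06416.
Logarithmic decrement δ = 2πζ/√(1 − ζ²) = 2π × 0.06416/√(1 − 0.00412) = 0.4039.
After n cycles, x_n/x₀ = e^(−nδ), so x_8 = 10.2 × e^(−8 × 0.4039) = 10.2 × 0.03950 = 0.4029 mm.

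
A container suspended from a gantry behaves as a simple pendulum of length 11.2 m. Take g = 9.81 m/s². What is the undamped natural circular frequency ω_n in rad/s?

0.936 rad/s

For a simple pendulum ω_n = √(g/L) = √(9.81/11.2) = √0.8759 = 0.9359 rad/s.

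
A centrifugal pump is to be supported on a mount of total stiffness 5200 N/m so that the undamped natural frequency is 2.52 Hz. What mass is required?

20.7 kg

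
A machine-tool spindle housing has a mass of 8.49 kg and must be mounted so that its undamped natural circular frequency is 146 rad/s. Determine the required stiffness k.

181000 N/m

k = m·ω_n² = 8.49 × 146.0² = 8.49 × 21320 = 181000 N/m.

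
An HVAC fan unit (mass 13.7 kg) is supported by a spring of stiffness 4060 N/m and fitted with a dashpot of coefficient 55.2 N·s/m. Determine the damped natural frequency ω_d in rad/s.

17.1 rad/s

ω_n = √(k/m) = √(4060/13.7) = 17.21 rad/s.
Critical damping c_c = 2√(k·m) = 2√(4060 × 13.7) = 471.7 N·s/m, so ζ = c/c_c = 55.2/471.7 = 0.1170.
ω_d = ω_n√(1 − ζ²) = 17.21 × √(1 − 0.0137) = 17.10 rad/s.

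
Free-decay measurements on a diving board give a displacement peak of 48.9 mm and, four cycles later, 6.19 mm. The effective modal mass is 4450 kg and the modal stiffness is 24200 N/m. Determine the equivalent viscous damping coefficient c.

Logarithmic decrement δ = (1/n)·ln(x₀/x_n) = (1/4)·ln(48.9/6.19) = (1/4)·ln(7.900) = 0.5167.
ζ = δ/√(4π² + δ²) = 0.5167/√(39.48 + 0.267) = 0.5167/6.304 = 0.08196.
c = ζ · 2√(km) = 0.08196 × 2√(24200 × 4450) = 0.08196 × 20750 = 1701 N·s/m.

1700 N·s/m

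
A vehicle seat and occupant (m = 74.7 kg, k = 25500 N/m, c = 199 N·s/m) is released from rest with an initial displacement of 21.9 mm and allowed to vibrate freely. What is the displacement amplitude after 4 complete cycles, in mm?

3.56 mm

ζ = c/(2√(km)) = 199/(2√(25500 × 74.7)) = 199/2760 = 0.07209.
Logarithmic decrement δ = 2πζ/√(1 − ζ²) = 2π × 0.07209/√(1 − 0.00520) = 0.4542.
After n cycles, x_n/x₀ = e^(−nδ), so x_4 = 21.9 × e^(−4 × 0.4542) = 21.9 × 0.1626 = 3.560 mm.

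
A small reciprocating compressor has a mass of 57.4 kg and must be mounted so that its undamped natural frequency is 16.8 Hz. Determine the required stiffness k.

640000 N/m

ω_n = 2πf_n = 2π × 16.8 = 105.6 rad/s.
k = m·ω_n² = 57.4 × 105.6² = 57.4 × 11140 = 639600 N/m.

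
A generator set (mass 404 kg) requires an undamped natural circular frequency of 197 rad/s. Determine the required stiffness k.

k = m·ω_n² = 404 × 197.0² = 404 × 38810 = 15680000 N/m.

15700000 N/m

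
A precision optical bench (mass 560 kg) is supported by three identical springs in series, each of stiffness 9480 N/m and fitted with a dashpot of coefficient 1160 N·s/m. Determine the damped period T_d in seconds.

Series springs: 1/k_eq = 3/9480, so k_eq = 9480/3 = 3160 N/m.
ω_n = √(k_eq/m) = √(3160/560) = 2.375 rad/s.
Critical damping c_c = 2√(k_eq·m) = 2√(3160 × 560) = 2661 N·s/m, so ζ = c/c_c = 1160/2661 = 0.4360.
ω_d = ω_n√(1 − ζ²) = 2.375 × √(1 − 0.190) = 2.138 rad/s.
T_d = 2π/ω_d = 2.939 s.

2.94 s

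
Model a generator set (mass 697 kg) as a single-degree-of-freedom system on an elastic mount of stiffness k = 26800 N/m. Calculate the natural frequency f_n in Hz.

ω_n = √(k/m) = √(26800/697) = √38.45 = 6.201 rad/s.
f_n = ω_n/(2π) = 6.201/6.283 = 0.9869 Hz.

0.987 Hz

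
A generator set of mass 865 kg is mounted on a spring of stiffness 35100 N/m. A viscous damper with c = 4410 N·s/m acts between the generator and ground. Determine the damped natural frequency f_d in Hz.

ω_n = √(k/m) = √(35100/865) = 6.370 rad/s.
Critical damping c_c = 2√(k·m) = 2√(35100 × 865) = 11020 N·s/m, so ζ = c/c_c = 4410/11020 = 0.4002.
ω_d = ω_n√(1 − ζ²) = 6.370 × √(1 − 0.160) = 5.838 rad/s.
f_d = ω_d/(2π) = 0.9291 Hz.

0.929 Hz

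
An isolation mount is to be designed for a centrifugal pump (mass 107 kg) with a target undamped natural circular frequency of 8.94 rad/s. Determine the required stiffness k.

k = m·ω_n² = 107 × 8.940² = 107 × 79.92 = 8552 N/m.

8550 N/m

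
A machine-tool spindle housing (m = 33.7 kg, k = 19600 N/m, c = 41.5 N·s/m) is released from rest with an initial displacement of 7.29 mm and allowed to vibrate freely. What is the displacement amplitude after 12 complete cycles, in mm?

1.06 mm

ζ = c/(2√(km)) = 41.5/(2√(19600 × 33.7)) = 41.5/1625 = 0.02553.
Logarithmic decrement δ = 2πζ/√(1 − ζ²) = 2π × 0.02553/√(1 − 0.000652) = 0.1605.
After n cycles, x_n/x₀ = e^(−nδ), so x_12 = 7.29 × e^(−12 × 0.1605) = 7.29 × 0.1458 = 1.063 mm.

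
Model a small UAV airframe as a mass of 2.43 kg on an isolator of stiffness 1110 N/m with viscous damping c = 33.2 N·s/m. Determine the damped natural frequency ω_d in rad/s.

20.3 rad/s

ω_n = √(k/m) = √(1110/2.43) = 21.37 rad/s.
Critical damping c_c = 2√(k·m) = 2√(1110 × 2.43) = 103.9 N·s/m, so ζ = c/c_c = 33.2/103.9 = 0.3196.
ω_d = ω_n√(1 − ζ²) = 21.37 × √(1 − 0.102) = 20.25 rad/s.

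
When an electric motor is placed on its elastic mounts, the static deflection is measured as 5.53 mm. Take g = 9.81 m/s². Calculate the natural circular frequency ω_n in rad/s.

ω_n = √(g/δ_st) = √(9.81/0.00553) = √1774 = 42.12 rad/s.

42.1 rad/s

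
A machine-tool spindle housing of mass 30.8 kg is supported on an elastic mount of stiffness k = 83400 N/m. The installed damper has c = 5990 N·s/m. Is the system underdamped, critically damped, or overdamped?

overdamped

c_c = 2√(k·m) = 3205 N·s/m; ζ = c/c_c = 5990/3205 = 1.87.
Since ζ > 1 the system is overdamped.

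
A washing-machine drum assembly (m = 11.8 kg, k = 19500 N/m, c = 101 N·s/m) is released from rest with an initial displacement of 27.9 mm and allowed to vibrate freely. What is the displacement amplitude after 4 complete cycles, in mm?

ζ = c/(2√(km)) = 101/(2√(19500 × 11.8)) = 101/959.4 = 0.1053.
Logarithmic decrement δ = 2πζ/√(1 − ζ²) = 2π × 0.1053/√(1 − 0.0111) = 0.6652.
After n cycles, x_n/x₀ = e^(−nδ), so x_4 = 27.9 × e^(−4 × 0.6652) = 27.9 × 0.06990 = 1.950 mm.

1.95 mm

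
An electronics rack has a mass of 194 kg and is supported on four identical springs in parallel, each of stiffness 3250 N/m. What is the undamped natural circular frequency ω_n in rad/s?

8.19 rad/s

Parallel springs add: k_eq = 4 × 3250 = 13000 N/m.
ω_n = √(k_eq/m) = √(13000/194) = √67.01 = 8.186 rad/s.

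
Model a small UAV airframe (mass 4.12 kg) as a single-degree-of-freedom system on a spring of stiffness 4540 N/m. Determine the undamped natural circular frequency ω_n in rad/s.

33.2 rad/s

ω_n = √(k/m) = √(4540/4.12) = √1102 = 33.20 rad/s.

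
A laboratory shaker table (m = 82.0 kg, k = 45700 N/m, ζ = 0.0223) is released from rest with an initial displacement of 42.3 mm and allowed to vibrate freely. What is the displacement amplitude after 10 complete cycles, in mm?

10.4 mm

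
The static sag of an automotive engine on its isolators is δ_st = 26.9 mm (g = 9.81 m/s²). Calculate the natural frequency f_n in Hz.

3.04 Hz

ω_n = √(g/δ_st) = √(9.81/0.0269) = √364.7 = 19.10 rad/s.
f_n = ω_n/(2π) = 19.10/6.283 = 3.039 Hz.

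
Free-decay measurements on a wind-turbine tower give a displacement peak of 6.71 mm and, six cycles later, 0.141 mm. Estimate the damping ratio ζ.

Logarithmic decrement δ = (1/n)·ln(x₀/x_n) = (1/6)·ln(6.71/0.141) = (1/6)·ln(47.59) = 0.6438.
ζ = δ/√(4π² + δ²) = 0.6438/√(39.48 + 0.414) = 0.6438/6.316 = 0.1019.

0.102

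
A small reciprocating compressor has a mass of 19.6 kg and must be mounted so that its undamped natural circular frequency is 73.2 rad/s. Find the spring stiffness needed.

k = m·ω_n² = 19.6 × 73.20² = 19.6 × 5358 = 105000 N/m.

105000 N/m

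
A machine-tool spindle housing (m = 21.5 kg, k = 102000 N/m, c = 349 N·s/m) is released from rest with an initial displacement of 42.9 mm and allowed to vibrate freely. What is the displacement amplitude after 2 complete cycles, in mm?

9.66 mm

ζ = c/(2√(km)) = 349/(2√(102000 × 21.5)) = 349/2962 = 0.1178.
Logarithmic decrement δ = 2πζ/√(1 − ζ²) = 2π × 0.1178/√(1 − 0.0139) = 0.7456.
After n cycles, x_n/x₀ = e^(−nδ), so x_2 = 42.9 × e^(−2 × 0.7456) = 42.9 × 0.2251 = 9.657 mm.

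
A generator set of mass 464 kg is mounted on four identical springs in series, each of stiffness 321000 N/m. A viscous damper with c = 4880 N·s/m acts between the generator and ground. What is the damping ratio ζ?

Series springs: 1/k_eq = 4/321000, so k_eq = 321000/4 = 80250 N/m.
ω_n = √(k_eq/m) = √(80250/464) = 13.15 rad/s.
Critical damping c_c = 2√(k_eq·m) = 2√(80250 × 464) = 12200 N·s/m, so ζ = c/c_c = 4880/12200 = 0.3999.

0.400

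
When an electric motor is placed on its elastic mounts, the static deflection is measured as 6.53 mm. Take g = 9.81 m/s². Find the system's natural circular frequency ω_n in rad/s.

ω_n = √(g/δ_st) = √(9.81/0.00653) = √1502 = 38.76 rad/s.

38.8 rad/s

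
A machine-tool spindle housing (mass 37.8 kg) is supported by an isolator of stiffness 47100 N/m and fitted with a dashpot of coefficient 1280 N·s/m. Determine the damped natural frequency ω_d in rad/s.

ω_n = √(k/m) = √(47100/37.8) = 35.30 rad/s.
Critical damping c_c = 2√(k·m) = 2√(47100 × 37.8) = 2669 N·s/m, so ζ = c/c_c = 1280/2669 = 0.4796.
ω_d = ω_n√(1 − ζ²) = 35.30 × √(1 − 0.230) = 30.97 rad/s.

31.0 rad/s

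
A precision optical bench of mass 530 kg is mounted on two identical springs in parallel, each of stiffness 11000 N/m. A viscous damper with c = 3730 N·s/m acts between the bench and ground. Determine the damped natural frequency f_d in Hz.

Parallel springs add: k_eq = 2 × 11000 = 22000 N/m.
ω_n = √(k_eq/m) = √(22000/530) = 6.443 rad/s.
Critical damping c_c = 2√(k_eq·m) = 2√(22000 × 530) = 6829 N·s/m, so ζ = c/c_c = 3730/6829 = 0.5462.
ω_d = ω_n√(1 − ζ²) = 6.443 × √(1 − 0.298) = 5.397 rad/s.
f_d = ω_d/(2π) = 0.8590 Hz.

0.859 Hz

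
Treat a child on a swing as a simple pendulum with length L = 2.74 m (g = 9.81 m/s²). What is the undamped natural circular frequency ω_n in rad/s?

For a simple pendulum ω_n = √(g/L) = √(9.81/2.74) = √3.580 = 1.892 rad/s.

1.89 rad/s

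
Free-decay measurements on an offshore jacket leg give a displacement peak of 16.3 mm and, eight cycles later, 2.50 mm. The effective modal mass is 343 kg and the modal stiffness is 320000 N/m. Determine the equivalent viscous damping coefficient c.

Logarithmic decrement δ = (1/n)·ln(x₀/x_n) = (1/8)·ln(16.3/2.50) = (1/8)·ln(6.520) = 0.2344.
ζ = δ/√(4π² + δ²) = 0.2344/√(39.48 + 0.0549) = 0.2344/6.288 = 0.03727.
c = ζ · 2√(km) = 0.03727 × 2√(320000 × 343) = 0.03727 × 20950 = 781.0 N·s/m.

781 N·s/m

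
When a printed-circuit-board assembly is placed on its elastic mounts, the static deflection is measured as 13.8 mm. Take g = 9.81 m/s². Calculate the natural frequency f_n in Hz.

ω_n = √(g/δ_st) = √(9.81/0.0138) = √710.9 = 26.66 rad/s.
f_n = ω_n/(2π) = 26.66/6.283 = 4.243 Hz.

4.24 Hz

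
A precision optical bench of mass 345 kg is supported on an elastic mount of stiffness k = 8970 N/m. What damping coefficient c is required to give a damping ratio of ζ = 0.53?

1860 N·s/m

c_c = 2√(k·m) = 2√(8970 × 345) = 3518 N·s/m.
c = ζ·c_c = 0.53 × 3518 = 1865 N·s/m.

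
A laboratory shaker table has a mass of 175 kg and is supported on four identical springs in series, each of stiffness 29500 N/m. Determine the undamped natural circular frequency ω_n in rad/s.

6.49 rad/s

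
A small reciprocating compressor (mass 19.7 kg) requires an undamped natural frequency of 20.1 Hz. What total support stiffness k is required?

314000 N/m

ω_n = 2πf_n = 2π × 20.1 = 126.3 rad/s.
k = m·ω_n² = 19.7 × 126.3² = 19.7 × 15950 = 314200 N/m.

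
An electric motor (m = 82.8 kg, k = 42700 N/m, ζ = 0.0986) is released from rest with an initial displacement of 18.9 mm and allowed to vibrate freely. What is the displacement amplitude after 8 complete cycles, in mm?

0.130 mm

Logarithmic decrement δ = 2πζ/√(1 − ζ²) = 2π × 0.09860/√(1 − 0.00972) = 0.6226.
After n cycles, x_n/x₀ = e^(−nδ), so x_8 = 18.9 × e^(−8 × 0.6226) = 18.9 × 0.006871 = 0.1299 mm.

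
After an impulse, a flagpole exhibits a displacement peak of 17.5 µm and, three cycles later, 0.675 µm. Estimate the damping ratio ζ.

Logarithmic decrement δ = (1/n)·ln(x₀/x_n) = (1/3)·ln(17.5/0.675) = (1/3)·ln(25.93) = 1.085.
ζ = δ/√(4π² + δ²) = 1.085/√(39.48 + 1.18) = 1.085/6.376 = 0.1702.

0.170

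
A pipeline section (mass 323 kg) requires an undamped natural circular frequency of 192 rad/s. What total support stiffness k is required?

11900000 N/m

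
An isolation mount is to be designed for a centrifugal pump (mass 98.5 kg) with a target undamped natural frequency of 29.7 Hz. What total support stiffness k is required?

3430000 N/m

ω_n = 2πf_n = 2π × 29.7 = 186.6 rad/s.
k = m·ω_n² = 98.5 × 186.6² = 98.5 × 34820 = 3430000 N/m.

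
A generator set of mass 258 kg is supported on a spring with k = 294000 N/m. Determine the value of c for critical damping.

17400 N·s/m

c_c = 2√(k·m) = 2√(294000 × 258) = 2 × 8709 = 17420 N·s/m.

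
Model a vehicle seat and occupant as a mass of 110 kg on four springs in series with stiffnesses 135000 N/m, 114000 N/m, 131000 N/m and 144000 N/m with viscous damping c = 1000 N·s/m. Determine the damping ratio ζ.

0.264

Series springs: 1/k_eq = 1/135000 + 1/114000 + 1/131000 + 1/144000 = 3.076×10^-5, so k_eq = 32510 N/m.
ω_n = √(k_eq/m) = √(32510/110) = 17.19 rad/s.
Critical damping c_c = 2√(k_eq·m) = 2√(32510 × 110) = 3782 N·s/m, so ζ = c/c_c = 1000/3782 = 0.2644.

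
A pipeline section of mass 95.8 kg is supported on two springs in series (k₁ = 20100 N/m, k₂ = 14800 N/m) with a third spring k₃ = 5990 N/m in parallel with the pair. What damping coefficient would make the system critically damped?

2360 N·s/m

Series pair: k_s = k₁k₂/(k₁+k₂) = (20100)(14800)/(20100 + 14800) = 8524 N/m. In parallel with k₃: k_eq = 8524 + 5990 = 14510 N/m.
c_c = 2√(k_eq·m) = 2√(14510 × 95.8) = 2 × 1179 = 2358 N·s/m.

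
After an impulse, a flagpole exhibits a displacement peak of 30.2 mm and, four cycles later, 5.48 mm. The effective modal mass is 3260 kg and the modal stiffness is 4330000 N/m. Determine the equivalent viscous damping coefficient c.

Logarithmic decrement δ = (1/n)·ln(x₀/x_n) = (1/4)·ln(30.2/5.48) = (1/4)·ln(5.511) = 0.4267.
ζ = δ/√(4π² + δ²) = 0.4267/√(39.48 + 0.182) = 0.4267/6.298 = 0.06775.
c = ζ · 2√(km) = 0.06775 × 2√(4330000 × 3260) = 0.06775 × 237600 = 16100 N·s/m.

16100 N·s/m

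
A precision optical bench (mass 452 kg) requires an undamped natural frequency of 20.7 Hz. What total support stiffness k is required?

ω_n = 2πf_n = 2π × 20.7 = 130.1 rad/s.
k = m·ω_n² = 452 × 130.1² = 452 × 16920 = 7646000 N/m.

7650000 N/m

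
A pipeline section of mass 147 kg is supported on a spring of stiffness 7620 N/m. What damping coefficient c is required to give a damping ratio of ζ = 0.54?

1140 N·s/m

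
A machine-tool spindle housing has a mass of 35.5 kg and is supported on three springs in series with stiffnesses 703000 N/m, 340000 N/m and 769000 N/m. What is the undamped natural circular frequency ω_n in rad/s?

Series springs: 1/k_eq = 1/703000 + 1/340000 + 1/769000 = 5.664×10^-6, so k_eq = 176600 N/m.
ω_n = √(k_eq/m) = √(176600/35.5) = √4973 = 70.52 rad/s.

70.5 rad/s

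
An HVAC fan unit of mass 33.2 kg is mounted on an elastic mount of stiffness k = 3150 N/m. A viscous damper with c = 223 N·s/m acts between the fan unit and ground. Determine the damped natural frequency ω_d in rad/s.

9.14 rad/s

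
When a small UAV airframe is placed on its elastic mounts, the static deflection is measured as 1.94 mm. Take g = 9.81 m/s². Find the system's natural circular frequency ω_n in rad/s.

71.1 rad/s

ω_n = √(g/δ_st) = √(9.81/0.00194) = √5057 = 71.11 rad/s.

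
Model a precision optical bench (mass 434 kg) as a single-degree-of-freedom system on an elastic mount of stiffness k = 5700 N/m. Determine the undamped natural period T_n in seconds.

1.73 s

ω_n = √(k/m) = √(5700/434) = √13.13 = 3.624 rad/s.
T_n = 2π/ω_n = 6.283/3.624 = 1.734 s.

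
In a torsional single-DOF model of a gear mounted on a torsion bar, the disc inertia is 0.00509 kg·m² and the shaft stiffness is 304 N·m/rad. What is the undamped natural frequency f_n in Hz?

ω_n = √(k_t/J) = √(304/0.00509) = √59720 = 244.4 rad/s.
f_n = ω_n/(2π) = 244.4/6.283 = 38.90 Hz.

38.9 Hz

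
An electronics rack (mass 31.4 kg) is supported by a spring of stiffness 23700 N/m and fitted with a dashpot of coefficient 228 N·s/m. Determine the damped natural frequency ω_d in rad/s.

27.2 rad/s

ω_n = √(k/m) = √(23700/31.4) = 27.47 rad/s.
Critical damping c_c = 2√(k·m) = 2√(23700 × 31.4) = 1725 N·s/m, so ζ = c/c_c = 228/1725 = 0.1321.
ω_d = ω_n√(1 − ζ²) = 27.47 × √(1 − 0.0175) = 27.23 rad/s.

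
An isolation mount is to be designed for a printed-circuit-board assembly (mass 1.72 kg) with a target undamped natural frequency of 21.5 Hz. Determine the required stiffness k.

ω_n = 2πf_n = 2π × 21.5 = 135.1 rad/s.
k = m·ω_n² = 1.72 × 135.1² = 1.72 × 18250 = 31390 N/m.

31400 N/m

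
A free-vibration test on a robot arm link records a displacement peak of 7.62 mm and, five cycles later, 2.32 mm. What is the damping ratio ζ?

0.0378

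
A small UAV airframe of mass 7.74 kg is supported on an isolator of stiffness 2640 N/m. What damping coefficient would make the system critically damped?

286 N·s/m

c_c = 2√(k·m) = 2√(2640 × 7.74) = 2 × 142.9 = 285.9 N·s/m.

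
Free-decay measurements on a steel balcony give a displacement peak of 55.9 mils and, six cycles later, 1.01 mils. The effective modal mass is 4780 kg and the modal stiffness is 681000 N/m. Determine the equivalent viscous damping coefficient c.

Logarithmic decrement δ = (1/n)·ln(x₀/x_n) = (1/6)·ln(55.9/1.01) = (1/6)·ln(55.35) = 0.6689.
ζ = δ/√(4π² + δ²) = 0.6689/√(39.48 + 0.447) = 0.6689/6.319 = 0.1059.
c = ζ · 2√(km) = 0.1059 × 2√(681000 × 4780) = 0.1059 × 114100 = 12080 N·s/m.

12100 N·s/m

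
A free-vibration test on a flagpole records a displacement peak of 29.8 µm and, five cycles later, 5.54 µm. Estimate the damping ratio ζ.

0.0535

Logarithmic decrement δ = (1/n)·ln(x₀/x_n) = (1/5)·ln(29.8/5.54) = (1/5)·ln(5.379) = 0.3365.
ζ = δ/√(4π² + δ²) = 0.3365/√(39.48 + 0.113) = 0.3365/6.292 = 0.05348.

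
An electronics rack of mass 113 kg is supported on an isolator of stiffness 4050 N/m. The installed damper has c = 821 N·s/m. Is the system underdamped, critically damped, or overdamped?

underdamped

c_c = 2√(k·m) = 1353 N·s/m; ζ = c/c_c = 821/1353 = 0.607.
Since ζ < 1 the system is underdamped.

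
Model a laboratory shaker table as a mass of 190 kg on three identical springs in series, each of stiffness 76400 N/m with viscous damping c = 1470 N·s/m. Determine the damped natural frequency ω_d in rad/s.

Series springs: 1/k_eq = 3/76400, so k_eq = 76400/3 = 25470 N/m.
ω_n = √(k_eq/m) = √(25470/190) = 11.58 rad/s.
Critical damping c_c = 2√(k_eq·m) = 2√(25470 × 190) = 4399 N·s/m, so ζ = c/c_c = 1470/4399 = 0.3341.
ω_d = ω_n√(1 − ζ²) = 11.58 × √(1 − 0.112) = 10.91 rad/s.

10.9 rad/s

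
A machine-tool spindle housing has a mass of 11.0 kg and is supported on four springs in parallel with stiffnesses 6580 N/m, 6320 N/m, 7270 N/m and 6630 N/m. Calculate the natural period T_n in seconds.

0.127 s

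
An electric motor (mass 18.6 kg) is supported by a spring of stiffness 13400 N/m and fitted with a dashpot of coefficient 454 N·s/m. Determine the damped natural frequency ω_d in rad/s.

ω_n = √(k/m) = √(13400/18.6) = 26.84 rad/s.
Critical damping c_c = 2√(k·m) = 2√(13400 × 18.6) = 998.5 N·s/m, so ζ = c/c_c = 454/998.5 = 0.4547.
ω_d = ω_n√(1 − ζ²) = 26.84 × √(1 − 0.207) = 23.91 rad/s.

23.9 rad/s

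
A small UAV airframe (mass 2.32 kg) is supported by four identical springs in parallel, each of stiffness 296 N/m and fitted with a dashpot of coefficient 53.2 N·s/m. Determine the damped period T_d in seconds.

0.323 s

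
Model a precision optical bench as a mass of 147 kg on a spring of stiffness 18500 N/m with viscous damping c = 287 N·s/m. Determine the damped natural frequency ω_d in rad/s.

ω_n = √(k/m) = √(18500/147) = 11.22 rad/s.
Critical damping c_c = 2√(k·m) = 2√(18500 × 147) = 3298 N·s/m, so ζ = c/c_c = 287/3298 = 0.08702.
ω_d = ω_n√(1 − ζ²) = 11.22 × √(1 − 0.00757) = 11.18 rad/s.

11.2 rad/s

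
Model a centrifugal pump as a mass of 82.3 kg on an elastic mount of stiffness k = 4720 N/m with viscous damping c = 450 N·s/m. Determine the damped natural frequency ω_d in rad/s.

7.06 rad/s

ω_n = √(k/m) = √(4720/82.3) = 7.573 rad/s.
Critical damping c_c = 2√(k·m) = 2√(4720 × 82.3) = 1247 N·s/m, so ζ = c/c_c = 450/1247 = 0.3610.
ω_d = ω_n√(1 − ζ²) = 7.573 × √(1 − 0.130) = 7.062 rad/s.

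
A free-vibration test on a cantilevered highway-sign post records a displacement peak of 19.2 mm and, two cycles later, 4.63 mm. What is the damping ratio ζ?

Logarithmic decrement δ = (1/n)·ln(x₀/x_n) = (1/2)·ln(19.2/4.63) = (1/2)·ln(4.147) = 0.7112.
ζ = δ/√(4π² + δ²) = 0.7112/√(39.48 + 0.506) = 0.7112/6.323 = 0.1125.

0.112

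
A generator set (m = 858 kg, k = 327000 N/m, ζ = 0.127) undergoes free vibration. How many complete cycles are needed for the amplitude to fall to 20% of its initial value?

Logarithmic decrement δ = 2πζ/√(1 − ζ²) = 2π × 0.1270/√(1 − 0.0161) = 0.8045.
x_n/x₀ = e^(−nδ) ≤ 0.2; take ln: n ≥ ln(1/0.2)/δ = 1.609/0.8045 = 2.001.
So 3 complete cycles are required.

3 cycles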